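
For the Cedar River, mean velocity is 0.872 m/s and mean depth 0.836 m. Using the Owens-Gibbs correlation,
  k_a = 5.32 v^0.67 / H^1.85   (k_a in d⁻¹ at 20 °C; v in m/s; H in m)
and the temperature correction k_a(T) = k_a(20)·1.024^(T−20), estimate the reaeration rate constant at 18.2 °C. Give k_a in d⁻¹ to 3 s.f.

k_a ≈ 6.48 d⁻¹

k_a(20) = 5.32 × 0.872^0.67 / 0.836^1.85 = 5.32 × 0.9123 / 0.7179 = 6.760 d⁻¹.
k_a(18.2) = 6.760 × 1.024^(18.2−20) = 6.760 × 0.9582 = 6.478 d⁻¹.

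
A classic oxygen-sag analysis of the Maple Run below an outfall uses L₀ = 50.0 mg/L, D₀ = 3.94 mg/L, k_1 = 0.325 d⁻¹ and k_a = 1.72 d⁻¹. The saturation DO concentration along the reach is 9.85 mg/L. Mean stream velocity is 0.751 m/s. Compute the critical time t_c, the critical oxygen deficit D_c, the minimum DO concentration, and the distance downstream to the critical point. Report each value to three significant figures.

With k_a/k_1 = 5.292 and 1 − D₀(k_a−k_1)/(k_1 L₀) = 0.6618,
t_c = ln(5.292 × 0.6618) / (1.72 − 0.325) = ln(3.502) / 1.395 = 1.253/1.395 = 0.8985 d.
L(t_c) = L₀ e^(−k_1 t_c) = 50.0 × 0.7468 = 37.34 mg/L, and at the critical point k_a D_c = k_1 L, so D_c = (0.325/1.72) × 37.34 = 7.055 mg/L.
Minimum DO = C_s − D_c = 9.85 − 7.055 = 2.795 mg/L.
x_c = v t_c = 0.751 m/s × 0.8985 d × 86400 s/d = 58300 m ≈ 58.3 km.

t_c ≈ 0.899 d; D_c ≈ 7.06 mg/L; min DO ≈ 2.79 mg/L; x_c ≈ 58.3 km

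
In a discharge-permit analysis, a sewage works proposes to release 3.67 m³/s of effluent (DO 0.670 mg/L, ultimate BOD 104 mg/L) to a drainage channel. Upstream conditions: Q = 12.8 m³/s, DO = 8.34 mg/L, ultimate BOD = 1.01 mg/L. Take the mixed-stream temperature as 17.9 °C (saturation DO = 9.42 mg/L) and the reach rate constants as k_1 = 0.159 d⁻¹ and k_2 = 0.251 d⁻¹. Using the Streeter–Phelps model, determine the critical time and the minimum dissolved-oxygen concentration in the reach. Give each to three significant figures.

t_c ≈ 4.20 d; minimum DO ≈ 1.64 mg/L

Mixed DO = (12.8×8.34 + 3.67×0.670)/(12.8+3.67) = 109.2/16.47 = 6.631 mg/L.
Mixed L₀ = (12.8×1.01 + 3.67×104)/(16.47) = 394.6/16.47 = 23.96 mg/L.
Initial deficit D₀ = C_s − DO₀ = 9.42 − 6.631 = 2.789 mg/L.
t_c = (1/0.09200) ln[(0.251/0.159)(1 − 2.789×0.09200/(0.159×23.96))] = 10.87 × ln(1.472) = 4.205 d.
D_c = (0.159/0.251) × 23.96 × e^(−0.159×4.205) = 0.6335 × 23.96 × 0.5125 = 7.778 mg/L.
Minimum DO = 9.42 − 7.778 = 1.642 mg/L.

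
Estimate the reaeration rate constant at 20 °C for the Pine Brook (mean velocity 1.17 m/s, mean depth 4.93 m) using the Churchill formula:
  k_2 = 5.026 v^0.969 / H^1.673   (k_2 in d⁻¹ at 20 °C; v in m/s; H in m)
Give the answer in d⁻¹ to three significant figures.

k_2 = 5.026 × 1.17^0.969 / 4.93^1.673 = 5.026 × 1.164 / 14.43 = 0.4057 d⁻¹.

k_2 ≈ 0.406 d⁻¹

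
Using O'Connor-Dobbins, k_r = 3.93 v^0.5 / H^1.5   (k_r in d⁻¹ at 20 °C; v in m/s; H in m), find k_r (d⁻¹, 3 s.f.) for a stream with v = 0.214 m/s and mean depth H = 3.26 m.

k_r = 3.93 × 0.214^0.5 / 3.26^1.5 = 3.93 × 0.4626 / 5.886 = 0.3089 d⁻¹.

k_r ≈ 0.309 d⁻¹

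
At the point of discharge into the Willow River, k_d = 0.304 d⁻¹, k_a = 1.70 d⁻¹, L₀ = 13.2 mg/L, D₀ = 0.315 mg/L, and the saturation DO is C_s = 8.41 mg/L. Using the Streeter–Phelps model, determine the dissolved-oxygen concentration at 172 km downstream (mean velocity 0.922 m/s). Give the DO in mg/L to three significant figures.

DO ≈ 6.98 mg/L

Travel time t = x/v = 172 km / (0.922 m/s) = 172000 m / 0.922 m/s = 186600 s = 2.159 d.
k_d L₀/(k_a−k_d) = 0.304×13.2/(1.70−0.304) = 4.013/1.396 = 2.874 mg/L.
e^(−k_d t) = e^(−0.304×2.159) = 0.5187; e^(−k_a t) = e^(−1.70×2.159) = 0.02546.
D = 2.874 × (0.5187 − 0.02546) + 0.315 × 0.02546 = 1.418 + 0.008021 = 1.426 mg/L.
DO = C_s − D = 8.41 − 1.426 = 6.984 mg/L.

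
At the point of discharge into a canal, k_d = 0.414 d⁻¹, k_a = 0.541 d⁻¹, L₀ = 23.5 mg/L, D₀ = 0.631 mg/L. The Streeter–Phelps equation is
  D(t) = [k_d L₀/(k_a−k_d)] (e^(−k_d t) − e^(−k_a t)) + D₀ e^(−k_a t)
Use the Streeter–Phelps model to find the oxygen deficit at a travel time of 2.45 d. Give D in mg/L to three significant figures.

D ≈ 7.60 mg/L

k_d L₀/(k_a−k_d) = 0.414×23.5/(0.541−0.414) = 9.729/0.1270 = 76.61 mg/L.
e^(−k_d t) = e^(−0.414×2.450) = 0.3627; e^(−k_a t) = e^(−0.541×2.450) = 0.2657.
D = 76.61 × (0.3627 − 0.2657) + 0.631 × 0.2657 = 7.429 + 0.1676 = 7.596 mg/L.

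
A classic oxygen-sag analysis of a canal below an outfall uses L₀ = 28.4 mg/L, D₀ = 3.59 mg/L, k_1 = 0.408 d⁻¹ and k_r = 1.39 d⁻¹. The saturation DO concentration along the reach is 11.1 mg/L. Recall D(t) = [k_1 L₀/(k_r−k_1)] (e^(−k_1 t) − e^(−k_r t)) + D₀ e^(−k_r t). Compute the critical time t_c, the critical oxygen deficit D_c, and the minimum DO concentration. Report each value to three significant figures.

t_c = [1/(k_r−k_1)] ln[(k_r/k_1)(1 − D₀(k_r−k_1)/(k_1 L₀))]
= [1/(1.39−0.408)] ln[(1.39/0.408)(1 − 3.59×0.9820/(0.408×28.4))]
= (1/0.9820) ln[3.407 × 0.6958] = 1.018 × ln(2.370) = 1.018 × 0.8630 = 0.8788 d.
L(t_c) = L₀ e^(−k_1 t_c) = 28.4 × 0.6987 = 19.84 mg/L, and at the critical point k_r D_c = k_1 L, so D_c = (0.408/1.39) × 19.84 = 5.824 mg/L.
Minimum DO = C_s − D_c = 11.1 − 5.824 = 5.276 mg/L.

t_c ≈ 0.879 d; D_c ≈ 5.82 mg/L; min DO ≈ 5.28 mg/L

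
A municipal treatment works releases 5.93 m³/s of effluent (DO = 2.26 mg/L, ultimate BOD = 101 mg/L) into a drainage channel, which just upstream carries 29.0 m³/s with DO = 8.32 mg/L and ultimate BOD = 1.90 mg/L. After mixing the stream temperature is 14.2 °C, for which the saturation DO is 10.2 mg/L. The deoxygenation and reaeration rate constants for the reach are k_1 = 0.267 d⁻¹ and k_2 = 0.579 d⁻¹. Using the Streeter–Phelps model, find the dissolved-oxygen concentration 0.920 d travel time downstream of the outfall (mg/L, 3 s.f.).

DO ≈ 5.37 mg/L

Mixed DO = (29.0×8.32 + 5.93×2.26)/(29.0+5.93) = 254.7/34.93 = 7.291 mg/L.
Mixed L₀ = (29.0×1.90 + 5.93×101)/(34.93) = 654.0/34.93 = 18.72 mg/L.
Initial deficit D₀ = C_s − DO₀ = 10.2 − 7.291 = 2.909 mg/L.
D(0.920) = [0.267×18.72/(0.579−0.267)](e^(−0.267×0.920) − e^(−0.579×0.920)) + 2.909 e^(−0.579×0.920)
= 16.02 × (0.7822 − 0.5870) + 2.909 × 0.5870 = 4.835 mg/L.
DO = 10.2 − 4.835 = 5.365 mg/L.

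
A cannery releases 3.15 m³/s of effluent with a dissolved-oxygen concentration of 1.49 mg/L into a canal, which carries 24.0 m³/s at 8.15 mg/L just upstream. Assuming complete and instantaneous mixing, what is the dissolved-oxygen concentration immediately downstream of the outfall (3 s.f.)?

Flow-weighted mixing: C = (Q_r C_r + Q_w C_w)/(Q_r + Q_w)
= (24.0×8.15 + 3.15×1.49)/(24.0 + 3.15) = 200.3/27.15 = 7.377 mg/L.

7.38 mg/L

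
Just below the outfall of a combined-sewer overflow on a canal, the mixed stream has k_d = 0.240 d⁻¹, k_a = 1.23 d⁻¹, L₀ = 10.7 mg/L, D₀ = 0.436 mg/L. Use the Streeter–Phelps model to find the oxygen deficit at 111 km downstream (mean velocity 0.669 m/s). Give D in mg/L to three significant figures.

Travel time t = x/v = 111 km / (0.669 m/s) = 111000 m / 0.669 m/s = 165900 s = 1.920 d.
k_d L₀/(k_a−k_d) = 0.240×10.7/(1.23−0.240) = 2.568/0.9900 = 2.594 mg/L.
e^(−k_d t) = e^(−0.240×1.920) = 0.6307; e^(−k_a t) = e^(−1.23×1.920) = 0.09423.
D = 2.594 × (0.6307 − 0.09423) + 0.436 × 0.09423 = 1.392 + 0.04108 = 1.433 mg/L.

D ≈ 1.43 mg/L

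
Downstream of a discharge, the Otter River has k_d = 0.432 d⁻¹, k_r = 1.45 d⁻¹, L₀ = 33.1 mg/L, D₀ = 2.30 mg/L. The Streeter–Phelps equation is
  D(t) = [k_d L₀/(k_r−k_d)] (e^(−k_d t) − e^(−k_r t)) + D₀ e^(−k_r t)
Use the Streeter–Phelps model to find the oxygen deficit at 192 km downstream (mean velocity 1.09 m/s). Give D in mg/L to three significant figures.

Travel time t = x/v = 192 km / (1.09 m/s) = 192000 m / 1.09 m/s = 176100 s = 2.039 d.
k_d L₀/(k_r−k_d) = 0.432×33.1/(1.45−0.432) = 14.30/1.018 = 14.05 mg/L.
e^(−k_d t) = e^(−0.432×2.039) = 0.4145; e^(−k_r t) = e^(−1.45×2.039) = 0.05202.
D = 14.05 × (0.4145 − 0.05202) + 2.30 × 0.05202 = 5.091 + 0.1196 = 5.211 mg/L.

D ≈ 5.21 mg/L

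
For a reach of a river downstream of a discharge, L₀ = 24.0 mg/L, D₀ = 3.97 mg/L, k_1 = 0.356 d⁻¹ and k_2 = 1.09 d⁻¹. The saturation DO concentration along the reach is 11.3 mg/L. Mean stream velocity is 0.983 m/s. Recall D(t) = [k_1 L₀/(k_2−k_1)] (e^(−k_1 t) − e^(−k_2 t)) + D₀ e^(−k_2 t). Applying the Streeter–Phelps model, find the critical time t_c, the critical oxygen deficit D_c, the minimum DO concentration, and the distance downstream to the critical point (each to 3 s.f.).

t_c = [1/(k_2−k_1)] ln[(k_2/k_1)(1 − D₀(k_2−k_1)/(k_1 L₀))]
= [1/(1.09−0.356)] ln[(1.09/0.356)(1 − 3.97×0.7340/(0.356×24.0))]
= (1/0.7340) ln[3.062 × 0.6589] = 1.362 × ln(2.018) = 1.362 × 0.7019 = 0.9562 d.
D_c = (k_1/k_2) L₀ e^(−k_1 t_c) = (0.356/1.09) × 24.0 × e^(−0.356×0.9562) = 0.3266 × 24.0 × 0.7115 = 5.577 mg/L.
Minimum DO = C_s − D_c = 11.3 − 5.577 = 5.723 mg/L.
x_c = v t_c = 0.983 m/s × 0.9562 d × 86400 s/d = 81220 m ≈ 81.2 km.

t_c ≈ 0.956 d; D_c ≈ 5.58 mg/L; min DO ≈ 5.72 mg/L; x_c ≈ 81.2 km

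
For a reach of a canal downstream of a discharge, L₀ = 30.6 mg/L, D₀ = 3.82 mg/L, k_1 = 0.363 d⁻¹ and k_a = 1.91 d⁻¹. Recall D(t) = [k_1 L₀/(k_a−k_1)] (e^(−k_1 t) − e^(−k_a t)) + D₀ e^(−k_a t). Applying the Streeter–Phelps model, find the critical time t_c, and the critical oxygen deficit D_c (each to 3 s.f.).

t_c ≈ 0.583 d; D_c ≈ 4.71 mg/L

With k_a/k_1 = 5.262 and 1 − D₀(k_a−k_1)/(k_1 L₀) = 0.4680,
t_c = ln(5.262 × 0.4680) / (1.91 − 0.363) = ln(2.462) / 1.547 = 0.9011/1.547 = 0.5825 d.
D_c = (k_1/k_a) L₀ e^(−k_1 t_c) = (0.363/1.91) × 30.6 × e^(−0.363×0.5825) = 0.1901 × 30.6 × 0.8094 = 4.707 mg/L.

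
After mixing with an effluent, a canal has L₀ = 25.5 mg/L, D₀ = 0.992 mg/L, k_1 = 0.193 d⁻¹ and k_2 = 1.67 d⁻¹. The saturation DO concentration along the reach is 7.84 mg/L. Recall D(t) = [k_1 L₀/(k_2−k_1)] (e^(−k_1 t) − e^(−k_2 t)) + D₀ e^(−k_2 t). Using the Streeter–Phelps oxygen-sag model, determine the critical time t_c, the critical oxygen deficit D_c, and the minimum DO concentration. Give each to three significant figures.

t_c ≈ 1.22 d; D_c ≈ 2.33 mg/L; min DO ≈ 5.51 mg/L

t_c = [1/(k_2−k_1)] ln[(k_2/k_1)(1 − D₀(k_2−k_1)/(k_1 L₀))]
= [1/(1.67−0.193)] ln[(1.67/0.193)(1 − 0.992×1.477/(0.193×25.5))]
= (1/1.477) ln[8.653 × 0.7023] = 0.6770 × ln(6.077) = 0.6770 × 1.804 = 1.222 d.
D_c = (k_1/k_2) L₀ e^(−k_1 t_c) = (0.193/1.67) × 25.5 × e^(−0.193×1.222) = 0.1156 × 25.5 × 0.7899 = 2.328 mg/L.
Minimum DO = C_s − D_c = 7.84 − 2.328 = 5.512 mg/L.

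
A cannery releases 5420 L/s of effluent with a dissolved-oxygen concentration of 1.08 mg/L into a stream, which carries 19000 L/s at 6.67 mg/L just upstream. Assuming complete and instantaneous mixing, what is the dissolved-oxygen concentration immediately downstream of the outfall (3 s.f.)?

5.43 mg/L

Flow-weighted mixing: C = (Q_r C_r + Q_w C_w)/(Q_r + Q_w)
= (19000×6.67 + 5420×1.08)/(19000 + 5420) = 132600/24420 = 5.429 mg/L.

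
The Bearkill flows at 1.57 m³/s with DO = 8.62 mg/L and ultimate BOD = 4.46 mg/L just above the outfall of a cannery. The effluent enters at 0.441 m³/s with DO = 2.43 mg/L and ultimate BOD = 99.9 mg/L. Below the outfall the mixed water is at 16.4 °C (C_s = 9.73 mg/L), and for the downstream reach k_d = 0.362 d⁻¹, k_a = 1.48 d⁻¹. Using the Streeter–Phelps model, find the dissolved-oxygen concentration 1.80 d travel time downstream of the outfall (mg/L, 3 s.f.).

DO ≈ 5.85 mg/L

Mixed DO = (1.57×8.62 + 0.441×2.43)/(1.57+0.441) = 14.61/2.011 = 7.263 mg/L.
Mixed L₀ = (1.57×4.46 + 0.441×99.9)/(2.011) = 51.06/2.011 = 25.39 mg/L.
Initial deficit D₀ = C_s − DO₀ = 9.73 − 7.263 = 2.467 mg/L.
D(1.80) = [0.362×25.39/(1.48−0.362)](e^(−0.362×1.80) − e^(−1.48×1.80)) + 2.467 e^(−1.48×1.80)
= 8.221 × (0.5212 − 0.06967) + 2.467 × 0.06967 = 3.884 mg/L.
DO = 9.73 − 3.884 = 5.846 mg/L.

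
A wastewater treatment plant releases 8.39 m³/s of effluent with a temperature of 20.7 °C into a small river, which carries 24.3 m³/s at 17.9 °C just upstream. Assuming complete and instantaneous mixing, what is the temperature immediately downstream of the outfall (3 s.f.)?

Flow-weighted mixing: C = (Q_r C_r + Q_w C_w)/(Q_r + Q_w)
= (24.3×17.9 + 8.39×20.7)/(24.3 + 8.39) = 608.6/32.69 = 18.62 °C.

18.6 °C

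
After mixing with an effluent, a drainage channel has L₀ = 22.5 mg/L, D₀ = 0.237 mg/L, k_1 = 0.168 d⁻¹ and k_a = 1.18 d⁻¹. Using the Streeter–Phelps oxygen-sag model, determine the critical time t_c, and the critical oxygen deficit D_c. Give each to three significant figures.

t_c ≈ 1.86 d; D_c ≈ 2.34 mg/L

At the critical point dD/dt = 0, so k_1 L₀ e^(−k_1 t) = k_a D. Substituting D(t) from the Streeter–Phelps equation and solving for t gives
t_c = ln[(k_a/k_1)(1 − D₀(k_a−k_1)/(k_1 L₀))] / (k_a−k_1).
Here k_a−k_1 = 1.012 d⁻¹ and 1 − D₀(k_a−k_1)/(k_1 L₀) = 1 − 0.237×1.012/(0.168×22.5) = 0.9365, so
t_c = ln(7.024 × 0.9365) / 1.012 = 1.884 / 1.012 = 1.861 d.
D_c = (k_1/k_a) L₀ e^(−k_1 t_c) = (0.168/1.18) × 22.5 × e^(−0.168×1.861) = 0.1424 × 22.5 × 0.7315 = 2.343 mg/L.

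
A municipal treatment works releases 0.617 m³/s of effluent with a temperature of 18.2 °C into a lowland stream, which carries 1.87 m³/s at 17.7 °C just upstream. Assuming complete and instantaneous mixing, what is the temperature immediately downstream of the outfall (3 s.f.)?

17.8 °C

Flow-weighted mixing: C = (Q_r C_r + Q_w C_w)/(Q_r + Q_w)
= (1.87×17.7 + 0.617×18.2)/(1.87 + 0.617) = 44.33/2.487 = 17.82 °C.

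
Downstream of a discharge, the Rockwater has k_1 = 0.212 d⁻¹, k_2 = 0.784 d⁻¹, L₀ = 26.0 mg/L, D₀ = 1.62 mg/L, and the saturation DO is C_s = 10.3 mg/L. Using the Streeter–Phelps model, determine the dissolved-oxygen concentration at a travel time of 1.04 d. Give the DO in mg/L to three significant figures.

DO ≈ 6.12 mg/L

k_1 L₀/(k_2−k_1) = 0.212×26.0/(0.784−0.212) = 5.512/0.5720 = 9.636 mg/L.
e^(−k_1 t) = e^(−0.212×1.040) = 0.8021; e^(−k_2 t) = e^(−0.784×1.040) = 0.4425.
D = 9.636 × (0.8021 − 0.4425) + 1.62 × 0.4425 = 3.466 + 0.7168 = 4.183 mg/L.
DO = C_s − D = 10.3 − 4.183 = 6.117 mg/L.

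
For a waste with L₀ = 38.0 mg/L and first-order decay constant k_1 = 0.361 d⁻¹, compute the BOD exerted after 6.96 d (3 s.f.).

y_t = L₀(1 − e^(−k_1 t)) = 38.0 × (1 − e^(−0.361×6.96))
= 38.0 × (1 − 0.08106) = 38.0 × 0.9189 = 34.92 mg/L.

y ≈ 34.9 mg/L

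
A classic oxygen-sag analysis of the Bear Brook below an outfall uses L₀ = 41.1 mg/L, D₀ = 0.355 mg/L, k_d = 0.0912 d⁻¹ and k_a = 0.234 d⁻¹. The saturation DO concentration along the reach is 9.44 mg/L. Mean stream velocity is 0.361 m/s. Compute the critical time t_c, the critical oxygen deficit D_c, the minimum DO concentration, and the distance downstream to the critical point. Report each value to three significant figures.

t_c ≈ 6.50 d; D_c ≈ 8.85 mg/L; min DO ≈ 0.588 mg/L; x_c ≈ 203 km

t_c = [1/(k_a−k_d)] ln[(k_a/k_d)(1 − D₀(k_a−k_d)/(k_d L₀))]
= [1/(0.234−0.0912)] ln[(0.234/0.0912)(1 − 0.355×0.1428/(0.0912×41.1))]
= (1/0.1428) ln[2.566 × 0.9865] = 7.003 × ln(2.531) = 7.003 × 0.9286 = 6.503 d.
L(t_c) = L₀ e^(−k_d t_c) = 41.1 × 0.5526 = 22.71 mg/L, and at the critical point k_a D_c = k_d L, so D_c = (0.0912/0.234) × 22.71 = 8.852 mg/L.
Minimum DO = C_s − D_c = 9.44 − 8.852 = 0.5879 mg/L.
x_c = v t_c = 0.361 m/s × 6.503 d × 86400 s/d = 202800 m ≈ 203 km.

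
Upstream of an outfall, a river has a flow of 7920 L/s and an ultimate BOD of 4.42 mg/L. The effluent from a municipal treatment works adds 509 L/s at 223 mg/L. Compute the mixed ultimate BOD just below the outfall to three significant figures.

Flow-weighted mixing: C = (Q_r C_r + Q_w C_w)/(Q_r + Q_w)
= (7920×4.42 + 509×223)/(7920 + 509) = 148500/8429 = 17.62 mg/L.

17.6 mg/L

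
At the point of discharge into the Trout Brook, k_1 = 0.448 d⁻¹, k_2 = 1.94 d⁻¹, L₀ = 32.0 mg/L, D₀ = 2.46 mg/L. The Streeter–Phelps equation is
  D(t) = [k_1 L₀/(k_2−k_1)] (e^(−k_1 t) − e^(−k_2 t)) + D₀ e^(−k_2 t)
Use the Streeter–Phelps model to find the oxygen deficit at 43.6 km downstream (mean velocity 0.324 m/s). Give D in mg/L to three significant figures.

D ≈ 4.43 mg/L

Travel time t = x/v = 43.6 km / (0.324 m/s) = 43600 m / 0.324 m/s = 134600 s = 1.557 d.
k_1 L₀/(k_2−k_1) = 0.448×32.0/(1.94−0.448) = 14.34/1.492 = 9.609 mg/L.
e^(−k_1 t) = e^(−0.448×1.557) = 0.4977; e^(−k_2 t) = e^(−1.94×1.557) = 0.04873.
D = 9.609 × (0.4977 − 0.04873) + 2.46 × 0.04873 = 4.314 + 0.1199 = 4.434 mg/L.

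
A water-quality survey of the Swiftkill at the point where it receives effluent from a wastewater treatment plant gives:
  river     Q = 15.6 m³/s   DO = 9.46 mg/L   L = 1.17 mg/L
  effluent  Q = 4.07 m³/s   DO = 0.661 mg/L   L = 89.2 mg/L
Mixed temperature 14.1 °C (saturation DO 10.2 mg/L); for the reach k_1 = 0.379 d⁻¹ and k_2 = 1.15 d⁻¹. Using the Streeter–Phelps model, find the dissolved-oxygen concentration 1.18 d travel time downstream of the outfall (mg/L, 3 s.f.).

DO ≈ 5.90 mg/L

Mixed DO = (15.6×9.46 + 4.07×0.661)/(15.6+4.07) = 150.3/19.67 = 7.639 mg/L.
Mixed L₀ = (15.6×1.17 + 4.07×89.2)/(19.67) = 381.3/19.67 = 19.38 mg/L.
Initial deficit D₀ = C_s − DO₀ = 10.2 − 7.639 = 2.561 mg/L.
D(1.18) = [0.379×19.38/(1.15−0.379)](e^(−0.379×1.18) − e^(−1.15×1.18)) + 2.561 e^(−1.15×1.18)
= 9.529 × (0.6394 − 0.2574) + 2.561 × 0.2574 = 4.299 mg/L.
DO = 10.2 − 4.299 = 5.901 mg/L.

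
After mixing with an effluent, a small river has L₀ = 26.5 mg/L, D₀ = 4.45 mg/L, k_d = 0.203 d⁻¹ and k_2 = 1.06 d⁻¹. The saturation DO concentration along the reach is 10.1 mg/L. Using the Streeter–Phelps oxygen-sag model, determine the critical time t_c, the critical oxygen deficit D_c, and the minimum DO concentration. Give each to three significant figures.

t_c ≈ 0.489 d; D_c ≈ 4.60 mg/L; min DO ≈ 5.50 mg/L

t_c = [1/(k_2−k_d)] ln[(k_2/k_d)(1 − D₀(k_2−k_d)/(k_d L₀))]
= [1/(1.06−0.203)] ln[(1.06/0.203)(1 − 4.45×0.8570/(0.203×26.5))]
= (1/0.8570) ln[5.222 × 0.2911] = 1.167 × ln(1.520) = 1.167 × 0.4187 = 0.4885 d.
D_c = (k_d/k_2) L₀ e^(−k_d t_c) = (0.203/1.06) × 26.5 × e^(−0.203×0.4885) = 0.1915 × 26.5 × 0.9056 = 4.596 mg/L.
Minimum DO = C_s − D_c = 10.1 − 4.596 = 5.504 mg/L.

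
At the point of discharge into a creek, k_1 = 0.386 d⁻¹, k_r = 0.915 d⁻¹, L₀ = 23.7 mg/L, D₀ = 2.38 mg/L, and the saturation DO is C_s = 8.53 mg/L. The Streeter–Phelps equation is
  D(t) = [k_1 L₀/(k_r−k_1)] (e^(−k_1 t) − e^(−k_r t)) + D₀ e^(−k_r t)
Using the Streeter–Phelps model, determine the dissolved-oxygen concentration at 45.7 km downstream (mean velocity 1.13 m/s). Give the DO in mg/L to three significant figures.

DO ≈ 3.81 mg/L

Travel time t = x/v = 45.7 km / (1.13 m/s) = 45700 m / 1.13 m/s = 40440 s = 0.4681 d.
k_1 L₀/(k_r−k_1) = 0.386×23.7/(0.915−0.386) = 9.148/0.5290 = 17.29 mg/L.
e^(−k_1 t) = e^(−0.386×0.4681) = 0.8347; e^(−k_r t) = e^(−0.915×0.4681) = 0.6516.
D = 17.29 × (0.8347 − 0.6516) + 2.38 × 0.6516 = 3.166 + 1.551 = 4.717 mg/L.
DO = C_s − D = 8.53 − 4.717 = 3.813 mg/L.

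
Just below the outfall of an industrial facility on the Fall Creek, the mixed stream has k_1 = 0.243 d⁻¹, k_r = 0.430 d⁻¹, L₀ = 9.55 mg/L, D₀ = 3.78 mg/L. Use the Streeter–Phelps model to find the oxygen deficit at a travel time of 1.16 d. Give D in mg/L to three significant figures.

D ≈ 4.12 mg/L

k_1 L₀/(k_r−k_1) = 0.243×9.55/(0.430−0.243) = 2.321/0.1870 = 12.41 mg/L.
e^(−k_1 t) = e^(−0.243×1.160) = 0.7544; e^(−k_r t) = e^(−0.430×1.160) = 0.6073.
D = 12.41 × (0.7544 − 0.6073) + 3.78 × 0.6073 = 1.826 + 2.295 = 4.121 mg/L.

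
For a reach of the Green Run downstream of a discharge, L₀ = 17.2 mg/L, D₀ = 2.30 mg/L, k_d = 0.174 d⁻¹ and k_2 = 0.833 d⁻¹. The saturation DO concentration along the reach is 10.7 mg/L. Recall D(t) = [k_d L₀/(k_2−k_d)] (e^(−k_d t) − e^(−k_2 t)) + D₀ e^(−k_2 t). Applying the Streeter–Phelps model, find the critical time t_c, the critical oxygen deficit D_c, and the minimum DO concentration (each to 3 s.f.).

t_c = [1/(k_2−k_d)] ln[(k_2/k_d)(1 − D₀(k_2−k_d)/(k_d L₀))]
= [1/(0.833−0.174)] ln[(0.833/0.174)(1 − 2.30×0.6590/(0.174×17.2))]
= (1/0.6590) ln[4.787 × 0.4936] = 1.517 × ln(2.363) = 1.517 × 0.8598 = 1.305 d.
D_c = (k_d/k_2) L₀ e^(−k_d t_c) = (0.174/0.833) × 17.2 × e^(−0.174×1.305) = 0.2089 × 17.2 × 0.7969 = 2.863 mg/L.
Minimum DO = C_s − D_c = 10.7 − 2.863 = 7.837 mg/L.

t_c ≈ 1.30 d; D_c ≈ 2.86 mg/L; min DO ≈ 7.84 mg/L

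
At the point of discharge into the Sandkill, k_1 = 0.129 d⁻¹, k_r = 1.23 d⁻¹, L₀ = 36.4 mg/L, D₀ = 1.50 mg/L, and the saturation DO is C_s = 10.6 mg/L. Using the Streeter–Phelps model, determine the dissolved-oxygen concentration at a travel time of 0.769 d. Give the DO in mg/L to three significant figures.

k_1 L₀/(k_r−k_1) = 0.129×36.4/(1.23−0.129) = 4.696/1.101 = 4.265 mg/L.
e^(−k_1 t) = e^(−0.129×0.7690) = 0.9056; e^(−k_r t) = e^(−1.23×0.7690) = 0.3883.
D = 4.265 × (0.9056 − 0.3883) + 1.50 × 0.3883 = 2.206 + 0.5825 = 2.788 mg/L.
DO = C_s − D = 10.6 − 2.788 = 7.812 mg/L.

DO ≈ 7.81 mg/L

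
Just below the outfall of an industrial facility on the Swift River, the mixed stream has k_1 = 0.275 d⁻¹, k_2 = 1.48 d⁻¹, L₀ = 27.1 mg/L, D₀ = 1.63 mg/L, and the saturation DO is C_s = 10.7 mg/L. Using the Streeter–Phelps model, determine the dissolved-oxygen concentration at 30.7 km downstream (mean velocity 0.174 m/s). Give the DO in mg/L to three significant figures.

Travel time t = x/v = 30.7 km / (0.174 m/s) = 30700 m / 0.174 m/s = 176400 s = 2.042 d.
k_1 L₀/(k_2−k_1) = 0.275×27.1/(1.48−0.275) = 7.453/1.205 = 6.185 mg/L.
e^(−k_1 t) = e^(−0.275×2.042) = 0.5703; e^(−k_2 t) = e^(−1.48×2.042) = 0.04869.
D = 6.185 × (0.5703 − 0.04869) + 1.63 × 0.04869 = 3.226 + 0.07936 = 3.305 mg/L.
DO = C_s − D = 10.7 − 3.305 = 7.395 mg/L.

DO ≈ 7.39 mg/L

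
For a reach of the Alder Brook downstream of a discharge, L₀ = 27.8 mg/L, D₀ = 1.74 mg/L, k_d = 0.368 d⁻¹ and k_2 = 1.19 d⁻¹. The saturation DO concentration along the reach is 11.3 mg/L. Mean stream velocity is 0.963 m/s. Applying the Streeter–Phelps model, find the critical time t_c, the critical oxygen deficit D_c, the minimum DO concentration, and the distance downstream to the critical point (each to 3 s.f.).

t_c ≈ 1.24 d; D_c ≈ 5.44 mg/L; min DO ≈ 5.86 mg/L; x_c ≈ 104 km

With k_2/k_d = 3.234 and 1 − D₀(k_2−k_d)/(k_d L₀) = 0.8602,
t_c = ln(3.234 × 0.8602) / (1.19 − 0.368) = ln(2.782) / 0.8220 = 1.023/0.8220 = 1.245 d.
L(t_c) = L₀ e^(−k_d t_c) = 27.8 × 0.6325 = 17.58 mg/L, and at the critical point k_2 D_c = k_d L, so D_c = (0.368/1.19) × 17.58 = 5.438 mg/L.
Minimum DO = C_s − D_c = 11.3 − 5.438 = 5.862 mg/L.
x_c = v t_c = 0.963 m/s × 1.245 d × 86400 s/d = 103600 m ≈ 104 km.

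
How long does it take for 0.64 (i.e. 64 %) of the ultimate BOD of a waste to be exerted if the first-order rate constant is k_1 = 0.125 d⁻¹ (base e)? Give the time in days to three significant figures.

y/L₀ = 1 − e^(−k_1 t) = 0.64 ⇒ e^(−k_1 t) = 0.360
t = −ln(0.360) / 0.125 = 1.022 / 0.125 = 8.173 d.

t ≈ 8.17 d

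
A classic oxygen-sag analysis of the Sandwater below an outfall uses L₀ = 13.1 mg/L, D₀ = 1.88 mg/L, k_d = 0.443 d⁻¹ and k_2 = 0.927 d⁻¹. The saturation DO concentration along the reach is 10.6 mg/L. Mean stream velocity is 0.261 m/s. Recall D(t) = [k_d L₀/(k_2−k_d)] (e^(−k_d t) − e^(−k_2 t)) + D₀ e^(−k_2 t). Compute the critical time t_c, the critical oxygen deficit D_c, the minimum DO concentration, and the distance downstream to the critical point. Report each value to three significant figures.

t_c ≈ 1.17 d; D_c ≈ 3.72 mg/L; min DO ≈ 6.88 mg/L; x_c ≈ 26.5 km

t_c = [1/(k_2−k_d)] ln[(k_2/k_d)(1 − D₀(k_2−k_d)/(k_d L₀))]
= [1/(0.927−0.443)] ln[(0.927/0.443)(1 − 1.88×0.4840/(0.443×13.1))]
= (1/0.4840) ln[2.093 × 0.8432] = 2.066 × ln(1.764) = 2.066 × 0.5678 = 1.173 d.
D_c = (k_d/k_2) L₀ e^(−k_d t_c) = (0.443/0.927) × 13.1 × e^(−0.443×1.173) = 0.4779 × 13.1 × 0.5947 = 3.723 mg/L.
Minimum DO = C_s − D_c = 10.6 − 3.723 = 6.877 mg/L.
x_c = v t_c = 0.261 m/s × 1.173 d × 86400 s/d = 26460 m ≈ 26.5 km.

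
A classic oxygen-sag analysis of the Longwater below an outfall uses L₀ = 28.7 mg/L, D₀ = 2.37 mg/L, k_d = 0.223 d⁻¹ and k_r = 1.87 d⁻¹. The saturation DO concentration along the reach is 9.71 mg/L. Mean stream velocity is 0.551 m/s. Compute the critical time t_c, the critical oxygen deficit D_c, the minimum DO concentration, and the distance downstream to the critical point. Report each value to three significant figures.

t_c = [1/(k_r−k_d)] ln[(k_r/k_d)(1 − D₀(k_r−k_d)/(k_d L₀))]
= [1/(1.87−0.223)] ln[(1.87/0.223)(1 − 2.37×1.647/(0.223×28.7))]
= (1/1.647) ln[8.386 × 0.3901] = 0.6072 × ln(3.271) = 0.6072 × 1.185 = 0.7196 d.
L(t_c) = L₀ e^(−k_d t_c) = 28.7 × 0.8517 = 24.45 mg/L, and at the critical point k_r D_c = k_d L, so D_c = (0.223/1.87) × 24.45 = 2.915 mg/L.
Minimum DO = C_s − D_c = 9.71 − 2.915 = 6.795 mg/L.
x_c = v t_c = 0.551 m/s × 0.7196 d × 86400 s/d = 34260 m ≈ 34.3 km.

t_c ≈ 0.720 d; D_c ≈ 2.92 mg/L; min DO ≈ 6.79 mg/L; x_c ≈ 34.3 km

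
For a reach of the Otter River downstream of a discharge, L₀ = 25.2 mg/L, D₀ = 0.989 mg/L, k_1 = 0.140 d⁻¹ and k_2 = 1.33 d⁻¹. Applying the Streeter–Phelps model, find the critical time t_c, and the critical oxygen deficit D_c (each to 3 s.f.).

t_c ≈ 1.55 d; D_c ≈ 2.13 mg/L

With k_2/k_1 = 9.500 and 1 − D₀(k_2−k_1)/(k_1 L₀) = 0.6664,
t_c = ln(9.500 × 0.6664) / (1.33 − 0.140) = ln(6.331) / 1.190 = 1.845/1.190 = 1.551 d.
D_c = (k_1/k_2) L₀ e^(−k_1 t_c) = (0.140/1.33) × 25.2 × e^(−0.140×1.551) = 0.1053 × 25.2 × 0.8048 = 2.135 mg/L.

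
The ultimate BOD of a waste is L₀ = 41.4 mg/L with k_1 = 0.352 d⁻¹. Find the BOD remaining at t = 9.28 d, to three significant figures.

L ≈ 1.58 mg/L

L_t = L₀ e^(−k_1 t) = 41.4 × e^(−0.352×9.28) = 41.4 × 0.03814 = 1.579 mg/L.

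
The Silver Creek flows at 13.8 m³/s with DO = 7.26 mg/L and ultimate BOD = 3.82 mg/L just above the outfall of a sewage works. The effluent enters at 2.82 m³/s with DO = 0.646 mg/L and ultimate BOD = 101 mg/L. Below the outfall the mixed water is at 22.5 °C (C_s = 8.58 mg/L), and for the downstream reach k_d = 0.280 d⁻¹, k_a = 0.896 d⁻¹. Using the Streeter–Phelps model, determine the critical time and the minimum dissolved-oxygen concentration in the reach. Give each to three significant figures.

t_c ≈ 1.39 d; minimum DO ≈ 4.28 mg/L

Mixed DO = (13.8×7.26 + 2.82×0.646)/(13.8+2.82) = 102.0/16.62 = 6.138 mg/L.
Mixed L₀ = (13.8×3.82 + 2.82×101)/(16.62) = 337.5/16.62 = 20.31 mg/L.
Initial deficit D₀ = C_s − DO₀ = 8.58 − 6.138 = 2.442 mg/L.
t_c = (1/0.6160) ln[(0.896/0.280)(1 − 2.442×0.6160/(0.280×20.31))] = 1.623 × ln(2.353) = 1.389 d.
D_c = (0.280/0.896) × 20.31 × e^(−0.280×1.389) = 0.3125 × 20.31 × 0.6777 = 4.301 mg/L.
Minimum DO = 8.58 − 4.301 = 4.279 mg/L.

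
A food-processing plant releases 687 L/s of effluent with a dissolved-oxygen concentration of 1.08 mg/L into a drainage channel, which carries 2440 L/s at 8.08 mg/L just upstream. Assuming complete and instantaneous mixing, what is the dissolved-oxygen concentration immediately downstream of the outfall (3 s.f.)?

6.54 mg/L

Flow-weighted mixing: C = (Q_r C_r + Q_w C_w)/(Q_r + Q_w)
= (2440×8.08 + 687×1.08)/(2440 + 687) = 20460/3127 = 6.542 mg/L.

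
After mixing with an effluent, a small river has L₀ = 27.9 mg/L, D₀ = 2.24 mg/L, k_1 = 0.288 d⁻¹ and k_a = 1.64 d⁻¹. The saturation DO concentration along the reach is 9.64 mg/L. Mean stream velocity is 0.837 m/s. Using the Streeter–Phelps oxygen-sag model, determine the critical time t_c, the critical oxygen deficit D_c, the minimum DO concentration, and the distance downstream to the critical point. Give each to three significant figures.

With k_a/k_1 = 5.694 and 1 − D₀(k_a−k_1)/(k_1 L₀) = 0.6231,
t_c = ln(5.694 × 0.6231) / (1.64 − 0.288) = ln(3.548) / 1.352 = 1.266/1.352 = 0.9367 d.
L(t_c) = L₀ e^(−k_1 t_c) = 27.9 × 0.7636 = 21.30 mg/L, and at the critical point k_a D_c = k_1 L, so D_c = (0.288/1.64) × 21.30 = 3.741 mg/L.
Minimum DO = C_s − D_c = 9.64 − 3.741 = 5.899 mg/L.
x_c = v t_c = 0.837 m/s × 0.9367 d × 86400 s/d = 67740 m ≈ 67.7 km.

t_c ≈ 0.937 d; D_c ≈ 3.74 mg/L; min DO ≈ 5.90 mg/L; x_c ≈ 67.7 km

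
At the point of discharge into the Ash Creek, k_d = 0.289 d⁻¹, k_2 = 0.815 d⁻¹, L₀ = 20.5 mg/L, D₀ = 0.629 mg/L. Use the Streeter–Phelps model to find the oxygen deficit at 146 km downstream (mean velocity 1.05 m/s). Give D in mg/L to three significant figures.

D ≈ 4.21 mg/L

Travel time t = x/v = 146 km / (1.05 m/s) = 146000 m / 1.05 m/s = 139000 s = 1.609 d.
k_d L₀/(k_2−k_d) = 0.289×20.5/(0.815−0.289) = 5.924/0.5260 = 11.26 mg/L.
e^(−k_d t) = e^(−0.289×1.609) = 0.6281; e^(−k_2 t) = e^(−0.815×1.609) = 0.2694.
D = 11.26 × (0.6281 − 0.2694) + 0.629 × 0.2694 = 4.040 + 0.1694 = 4.209 mg/L.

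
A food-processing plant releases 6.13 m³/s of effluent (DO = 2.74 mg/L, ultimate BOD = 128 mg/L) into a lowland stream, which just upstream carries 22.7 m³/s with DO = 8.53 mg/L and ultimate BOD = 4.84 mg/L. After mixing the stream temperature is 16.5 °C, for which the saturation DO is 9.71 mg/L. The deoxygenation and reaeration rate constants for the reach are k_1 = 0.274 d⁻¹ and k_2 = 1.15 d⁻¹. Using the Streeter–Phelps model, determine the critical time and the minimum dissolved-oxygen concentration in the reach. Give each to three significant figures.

Mixed DO = (22.7×8.53 + 6.13×2.74)/(22.7+6.13) = 210.4/28.83 = 7.299 mg/L.
Mixed L₀ = (22.7×4.84 + 6.13×128)/(28.83) = 894.5/28.83 = 31.03 mg/L.
Initial deficit D₀ = C_s − DO₀ = 9.71 − 7.299 = 2.411 mg/L.
t_c = (1/0.8760) ln[(1.15/0.274)(1 − 2.411×0.8760/(0.274×31.03))] = 1.142 × ln(3.154) = 1.311 d.
D_c = (0.274/1.15) × 31.03 × e^(−0.274×1.311) = 0.2383 × 31.03 × 0.6982 = 5.161 mg/L.
Minimum DO = 9.71 − 5.161 = 4.549 mg/L.

t_c ≈ 1.31 d; minimum DO ≈ 4.55 mg/L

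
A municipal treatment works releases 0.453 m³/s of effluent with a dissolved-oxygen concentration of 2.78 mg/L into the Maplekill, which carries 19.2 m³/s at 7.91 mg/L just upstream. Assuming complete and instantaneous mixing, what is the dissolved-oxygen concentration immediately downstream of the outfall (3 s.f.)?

7.79 mg/L

Flow-weighted mixing: C = (Q_r C_r + Q_w C_w)/(Q_r + Q_w)
= (19.2×7.91 + 0.453×2.78)/(19.2 + 0.453) = 153.1/19.65 = 7.792 mg/L.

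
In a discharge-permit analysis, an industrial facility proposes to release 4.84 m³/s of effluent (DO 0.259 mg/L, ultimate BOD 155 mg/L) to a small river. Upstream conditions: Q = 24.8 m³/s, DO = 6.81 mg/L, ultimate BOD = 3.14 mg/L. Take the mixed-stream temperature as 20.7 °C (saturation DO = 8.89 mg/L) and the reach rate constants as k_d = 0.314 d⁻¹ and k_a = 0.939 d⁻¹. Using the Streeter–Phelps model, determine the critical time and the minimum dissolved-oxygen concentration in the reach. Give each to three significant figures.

Mixed DO = (24.8×6.81 + 4.84×0.259)/(24.8+4.84) = 170.1/29.64 = 5.740 mg/L.
Mixed L₀ = (24.8×3.14 + 4.84×155)/(29.64) = 828.1/29.64 = 27.94 mg/L.
Initial deficit D₀ = C_s − DO₀ = 8.89 − 5.740 = 3.150 mg/L.
t_c = (1/0.6250) ln[(0.939/0.314)(1 − 3.150×0.6250/(0.314×27.94))] = 1.600 × ln(2.319) = 1.346 d.
D_c = (0.314/0.939) × 27.94 × e^(−0.314×1.346) = 0.3344 × 27.94 × 0.6553 = 6.122 mg/L.
Minimum DO = 8.89 − 6.122 = 2.768 mg/L.

t_c ≈ 1.35 d; minimum DO ≈ 2.77 mg/L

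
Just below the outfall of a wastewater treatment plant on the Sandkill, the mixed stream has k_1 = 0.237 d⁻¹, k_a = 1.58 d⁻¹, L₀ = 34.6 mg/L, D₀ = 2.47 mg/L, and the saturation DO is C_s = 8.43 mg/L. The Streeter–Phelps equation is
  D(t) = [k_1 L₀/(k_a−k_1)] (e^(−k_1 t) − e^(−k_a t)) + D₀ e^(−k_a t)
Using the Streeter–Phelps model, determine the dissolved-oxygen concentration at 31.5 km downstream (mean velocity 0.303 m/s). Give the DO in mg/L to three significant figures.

Travel time t = x/v = 31.5 km / (0.303 m/s) = 31500 m / 0.303 m/s = 104000 s = 1.203 d.
k_1 L₀/(k_a−k_1) = 0.237×34.6/(1.58−0.237) = 8.200/1.343 = 6.106 mg/L.
e^(−k_1 t) = e^(−0.237×1.203) = 0.7519; e^(−k_a t) = e^(−1.58×1.203) = 0.1494.
D = 6.106 × (0.7519 − 0.1494) + 2.47 × 0.1494 = 3.679 + 0.3690 = 4.048 mg/L.
DO = C_s − D = 8.43 − 4.048 = 4.382 mg/L.

DO ≈ 4.38 mg/L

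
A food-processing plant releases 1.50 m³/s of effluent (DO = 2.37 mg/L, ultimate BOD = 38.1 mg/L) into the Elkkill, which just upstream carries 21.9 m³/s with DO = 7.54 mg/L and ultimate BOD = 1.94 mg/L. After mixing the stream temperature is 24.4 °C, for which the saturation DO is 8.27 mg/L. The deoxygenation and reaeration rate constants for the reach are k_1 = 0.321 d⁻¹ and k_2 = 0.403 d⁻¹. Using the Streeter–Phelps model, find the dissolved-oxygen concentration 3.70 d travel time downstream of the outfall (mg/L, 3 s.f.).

DO ≈ 6.70 mg/L

Mixed DO = (21.9×7.54 + 1.50×2.37)/(21.9+1.50) = 168.7/23.40 = 7.209 mg/L.
Mixed L₀ = (21.9×1.94 + 1.50×38.1)/(23.40) = 99.64/23.40 = 4.258 mg/L.
Initial deficit D₀ = C_s − DO₀ = 8.27 − 7.209 = 1.061 mg/L.
D(3.70) = [0.321×4.258/(0.403−0.321)](e^(−0.321×3.70) − e^(−0.403×3.70)) + 1.061 e^(−0.403×3.70)
= 16.67 × (0.3049 − 0.2251) + 1.061 × 0.2251 = 1.569 mg/L.
DO = 8.27 − 1.569 = 6.701 mg/L.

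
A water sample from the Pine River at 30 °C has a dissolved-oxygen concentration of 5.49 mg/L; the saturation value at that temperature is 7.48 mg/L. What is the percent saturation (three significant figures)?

73.4 % saturation

% saturation = C/C_s × 100 = 5.49/7.48 × 100 = 73.4 %.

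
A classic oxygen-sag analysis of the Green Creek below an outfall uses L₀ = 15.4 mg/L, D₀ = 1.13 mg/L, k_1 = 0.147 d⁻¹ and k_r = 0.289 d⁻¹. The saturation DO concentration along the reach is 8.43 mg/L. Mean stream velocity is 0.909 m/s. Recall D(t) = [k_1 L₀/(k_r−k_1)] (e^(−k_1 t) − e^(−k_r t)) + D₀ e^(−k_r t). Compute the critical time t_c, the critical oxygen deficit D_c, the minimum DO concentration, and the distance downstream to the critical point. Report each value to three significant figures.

t_c = [1/(k_r−k_1)] ln[(k_r/k_1)(1 − D₀(k_r−k_1)/(k_1 L₀))]
= [1/(0.289−0.147)] ln[(0.289/0.147)(1 − 1.13×0.1420/(0.147×15.4))]
= (1/0.1420) ln[1.966 × 0.9291] = 7.042 × ln(1.827) = 7.042 × 0.6025 = 4.243 d.
D_c = (k_1/k_r) L₀ e^(−k_1 t_c) = (0.147/0.289) × 15.4 × e^(−0.147×4.243) = 0.5087 × 15.4 × 0.5360 = 4.198 mg/L.
Minimum DO = C_s − D_c = 8.43 − 4.198 = 4.232 mg/L.
x_c = v t_c = 0.909 m/s × 4.243 d × 86400 s/d = 333200 m ≈ 333 km.

t_c ≈ 4.24 d; D_c ≈ 4.20 mg/L; min DO ≈ 4.23 mg/L; x_c ≈ 333 km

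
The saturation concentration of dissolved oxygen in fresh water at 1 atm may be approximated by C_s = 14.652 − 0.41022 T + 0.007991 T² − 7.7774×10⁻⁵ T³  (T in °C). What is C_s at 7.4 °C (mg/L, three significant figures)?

C_s = 14.652 − 0.41022×7.4 + 0.007991×7.4² − 7.7774×10⁻⁵×7.4³ = 12.02 mg/L.

C_s ≈ 12.0 mg/L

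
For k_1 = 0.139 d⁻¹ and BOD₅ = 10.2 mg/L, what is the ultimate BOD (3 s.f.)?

L₀ ≈ 20.4 mg/L

BOD₅ = L₀(1 − e^(−5k_1)) ⇒ L₀ = BOD₅ / (1 − e^(−5×0.139))
= 10.2 / (1 − 0.4991) = 10.2 / 0.5009 = 20.36 mg/L.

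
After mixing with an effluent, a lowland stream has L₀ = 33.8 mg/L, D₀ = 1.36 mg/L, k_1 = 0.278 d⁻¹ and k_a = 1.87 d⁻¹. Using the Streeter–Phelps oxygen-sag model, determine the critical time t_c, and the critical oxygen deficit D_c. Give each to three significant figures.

At the critical point dD/dt = 0, so k_1 L₀ e^(−k_1 t) = k_a D. Substituting D(t) from the Streeter–Phelps equation and solving for t gives
t_c = ln[(k_a/k_1)(1 − D₀(k_a−k_1)/(k_1 L₀))] / (k_a−k_1).
Here k_a−k_1 = 1.592 d⁻¹ and 1 − D₀(k_a−k_1)/(k_1 L₀) = 1 − 1.36×1.592/(0.278×33.8) = 0.7696, so
t_c = ln(6.727 × 0.7696) / 1.592 = 1.644 / 1.592 = 1.033 d.
L(t_c) = L₀ e^(−k_1 t_c) = 33.8 × 0.7504 = 25.36 mg/L, and at the critical point k_a D_c = k_1 L, so D_c = (0.278/1.87) × 25.36 = 3.771 mg/L.

t_c ≈ 1.03 d; D_c ≈ 3.77 mg/L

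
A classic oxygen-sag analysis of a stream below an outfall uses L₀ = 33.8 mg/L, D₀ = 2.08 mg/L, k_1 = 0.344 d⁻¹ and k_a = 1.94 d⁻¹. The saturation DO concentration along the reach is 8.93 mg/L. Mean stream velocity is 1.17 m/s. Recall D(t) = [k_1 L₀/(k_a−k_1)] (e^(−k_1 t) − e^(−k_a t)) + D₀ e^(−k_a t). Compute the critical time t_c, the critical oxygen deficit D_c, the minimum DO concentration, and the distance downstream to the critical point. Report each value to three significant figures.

t_c ≈ 0.873 d; D_c ≈ 4.44 mg/L; min DO ≈ 4.49 mg/L; x_c ≈ 88.3 km

t_c = [1/(k_a−k_1)] ln[(k_a/k_1)(1 − D₀(k_a−k_1)/(k_1 L₀))]
= [1/(1.94−0.344)] ln[(1.94/0.344)(1 − 2.08×1.596/(0.344×33.8))]
= (1/1.596) ln[5.640 × 0.7145] = 0.6266 × ln(4.029) = 0.6266 × 1.394 = 0.8732 d.
L(t_c) = L₀ e^(−k_1 t_c) = 33.8 × 0.7405 = 25.03 mg/L, and at the critical point k_a D_c = k_1 L, so D_c = (0.344/1.94) × 25.03 = 4.438 mg/L.
Minimum DO = C_s − D_c = 8.93 − 4.438 = 4.492 mg/L.
x_c = v t_c = 1.17 m/s × 0.8732 d × 86400 s/d = 88270 m ≈ 88.3 km.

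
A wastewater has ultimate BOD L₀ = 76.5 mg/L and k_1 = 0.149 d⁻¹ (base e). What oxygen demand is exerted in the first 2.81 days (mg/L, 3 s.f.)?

y ≈ 26.2 mg/L

y_t = L₀(1 − e^(−k_1 t)) = 76.5 × (1 − e^(−0.149×2.81))
= 76.5 × (1 − 0.6579) = 76.5 × 0.3421 = 26.17 mg/L.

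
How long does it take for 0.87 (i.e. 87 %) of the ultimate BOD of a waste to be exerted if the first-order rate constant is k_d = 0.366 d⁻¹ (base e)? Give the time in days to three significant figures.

t ≈ 5.57 d

y/L₀ = 1 − e^(−k_d t) = 0.87 ⇒ e^(−k_d t) = 0.130
t = −ln(0.130) / 0.366 = 2.040 / 0.366 = 5.574 d.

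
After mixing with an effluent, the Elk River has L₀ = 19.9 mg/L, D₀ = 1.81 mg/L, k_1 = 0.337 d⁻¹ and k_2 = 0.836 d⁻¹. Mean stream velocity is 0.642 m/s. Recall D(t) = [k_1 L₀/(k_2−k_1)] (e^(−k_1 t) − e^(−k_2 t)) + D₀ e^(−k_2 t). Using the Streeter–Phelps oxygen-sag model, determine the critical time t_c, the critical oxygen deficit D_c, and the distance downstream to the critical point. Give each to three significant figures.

t_c ≈ 1.53 d; D_c ≈ 4.79 mg/L; x_c ≈ 84.9 km

At the critical point dD/dt = 0, so k_1 L₀ e^(−k_1 t) = k_2 D. Substituting D(t) from the Streeter–Phelps equation and solving for t gives
t_c = ln[(k_2/k_1)(1 − D₀(k_2−k_1)/(k_1 L₀))] / (k_2−k_1).
Here k_2−k_1 = 0.4990 d⁻¹ and 1 − D₀(k_2−k_1)/(k_1 L₀) = 1 − 1.81×0.4990/(0.337×19.9) = 0.8653, so
t_c = ln(2.481 × 0.8653) / 0.4990 = 0.7639 / 0.4990 = 1.531 d.
L(t_c) = L₀ e^(−k_1 t_c) = 19.9 × 0.5970 = 11.88 mg/L, and at the critical point k_2 D_c = k_1 L, so D_c = (0.337/0.836) × 11.88 = 4.789 mg/L.
x_c = v t_c = 0.642 m/s × 1.531 d × 86400 s/d = 84910 m ≈ 84.9 km.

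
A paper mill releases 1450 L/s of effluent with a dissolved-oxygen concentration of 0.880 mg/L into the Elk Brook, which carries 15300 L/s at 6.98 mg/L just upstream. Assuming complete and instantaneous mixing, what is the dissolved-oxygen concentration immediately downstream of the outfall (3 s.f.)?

Flow-weighted mixing: C = (Q_r C_r + Q_w C_w)/(Q_r + Q_w)
= (15300×6.98 + 1450×0.880)/(15300 + 1450) = 108100/16750 = 6.452 mg/L.

6.45 mg/L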